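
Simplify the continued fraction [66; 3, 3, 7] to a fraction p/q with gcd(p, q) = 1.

Build up convergents one term at a time:
a_0 = 66: 66/1
a_1 = 3: 199/3
a_2 = 3: 663/10
a_3 = 7: 4840/73

4840/73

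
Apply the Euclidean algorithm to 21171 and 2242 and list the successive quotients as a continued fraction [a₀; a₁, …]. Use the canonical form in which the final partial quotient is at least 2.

[9; 2, 3, 1, 7, 3, 1, 7]

Repeatedly divide and take the remainder:
21171 ÷ 2242 → quotient 9, remainder 993
2242 ÷ 993 → quotient 2, remainder 256
993 ÷ 256 → quotient 3, remainder 225
256 ÷ 225 → quotient 1, remainder 31
225 ÷ 31 → quotient 7, remainder 8
31 ÷ 8 → quotient 3, remainder 7
8 ÷ 7 → quotient 1, remainder 1
7 ÷ 1 → quotient 7, remainder 0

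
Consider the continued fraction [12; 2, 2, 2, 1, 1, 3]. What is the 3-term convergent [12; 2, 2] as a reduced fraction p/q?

62/5

Starting at the tail and folding back:
Start with 2.
2 + 1/(2/1) = 2 + 1/2 = 5/2
12 + 1/(5/2) = 12 + 2/5 = 62/5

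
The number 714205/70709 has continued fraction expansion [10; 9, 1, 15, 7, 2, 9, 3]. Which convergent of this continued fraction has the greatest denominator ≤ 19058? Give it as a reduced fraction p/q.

List convergents until the denominator exceeds the bound:
a_0 = 10: 10/1  (≤ bound)
a_1 = 9: 91/9  (≤ bound)
a_2 = 1: 101/10  (≤ bound)
a_3 = 15: 1606/159  (≤ bound)
a_4 = 7: 11343/1123  (≤ bound)
a_5 = 2: 24292/2405  (≤ bound)
a_6 = 9: 229971/22768  (> 19058, stop)

24292/2405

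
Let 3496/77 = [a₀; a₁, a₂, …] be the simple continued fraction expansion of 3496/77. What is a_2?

3496 = 45·77 + 31, so a_0 = 45
77 = 2·31 + 15, so a_1 = 2
31 = 2·15 + 1, so a_2 = 2

2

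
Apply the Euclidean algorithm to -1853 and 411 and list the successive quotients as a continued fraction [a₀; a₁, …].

[-5; 2, 28, 1, 6]

Repeatedly divide and take the remainder:
-1853 ÷ 411 → quotient -5, remainder 202
411 ÷ 202 → quotient 2, remainder 7
202 ÷ 7 → quotient 28, remainder 6
7 ÷ 6 → quotient 1, remainder 1
6 ÷ 1 → quotient 6, remainder 0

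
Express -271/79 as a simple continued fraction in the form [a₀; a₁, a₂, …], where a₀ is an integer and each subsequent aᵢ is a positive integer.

[-4; 1, 1, 3, 11]

Run the Euclidean algorithm, recording each quotient:
-271 = -4·79 + 45, so a_0 = -4
79 = 1·45 + 34, so a_1 = 1
45 = 1·34 + 11, so a_2 = 1
34 = 3·11 + 1, so a_3 = 3
11 = 11·1 + 0, so a_4 = 11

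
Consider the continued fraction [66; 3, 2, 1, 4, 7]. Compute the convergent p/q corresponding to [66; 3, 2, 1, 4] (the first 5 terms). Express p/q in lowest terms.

3116/47

Start with 4.
1 + 1/(4/1) = 1 + 1/4 = 5/4
2 + 1/(5/4) = 2 + 4/5 = 14/5
3 + 1/(14/5) = 3 + 5/14 = 47/14
66 + 1/(47/14) = 66 + 14/47 = 3116/47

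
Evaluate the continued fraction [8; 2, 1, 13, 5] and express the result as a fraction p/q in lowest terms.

Work from the innermost term outward:
Start with 5.
13 + 1/(5/1) = 13 + 1/5 = 66/5
1 + 1/(66/5) = 1 + 5/66 = 71/66
2 + 1/(71/66) = 2 + 66/71 = 208/71
8 + 1/(208/71) = 8 + 71/208 = 1735/208

1735/208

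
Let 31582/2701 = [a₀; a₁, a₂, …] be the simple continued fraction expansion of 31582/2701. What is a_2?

2

Repeatedly divide and take the remainder:
⌊31582/2701⌋ = 11, remainder 1871
⌊2701/1871⌋ = 1, remainder 830
⌊1871/830⌋ = 2, remainder 211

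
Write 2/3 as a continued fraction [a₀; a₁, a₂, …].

⌊2/3⌋ = 0, remainder 2
⌊3/2⌋ = 1, remainder 1
⌊2/1⌋ = 2, remainder 0

[0; 1, 2]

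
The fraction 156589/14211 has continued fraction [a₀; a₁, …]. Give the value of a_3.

3

Apply division with remainder until the remainder is 0:
⌊156589/14211⌋ = 11, remainder 268
⌊14211/268⌋ = 53, remainder 7
⌊268/7⌋ = 38, remainder 2
⌊7/2⌋ = 3, remainder 1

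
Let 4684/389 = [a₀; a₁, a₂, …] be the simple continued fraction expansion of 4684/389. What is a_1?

4684 = 12·389 + 16, so a_0 = 12
389 = 24·16 + 5, so a_1 = 24

24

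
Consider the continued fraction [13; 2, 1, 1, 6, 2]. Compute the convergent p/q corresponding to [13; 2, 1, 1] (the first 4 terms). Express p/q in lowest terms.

67/5

a_0 = 13: 13/1
a_1 = 2: 27/2
a_2 = 1: 40/3
a_3 = 1: 67/5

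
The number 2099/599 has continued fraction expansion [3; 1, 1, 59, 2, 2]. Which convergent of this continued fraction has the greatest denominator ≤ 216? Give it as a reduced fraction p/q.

417/119

a_0 = 3: 3/1  (≤ bound)
a_1 = 1: 4/1  (≤ bound)
a_2 = 1: 7/2  (≤ bound)
a_3 = 59: 417/119  (≤ bound)
a_4 = 2: 841/240  (> 216, stop)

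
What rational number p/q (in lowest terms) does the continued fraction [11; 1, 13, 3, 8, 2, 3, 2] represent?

Start with 2.
3 + 1/(2/1) = 3 + 1/2 = 7/2
2 + 1/(7/2) = 2 + 2/7 = 16/7
8 + 1/(16/7) = 8 + 7/16 = 135/16
3 + 1/(135/16) = 3 + 16/135 = 421/135
13 + 1/(421/135) = 13 + 135/421 = 5608/421
1 + 1/(5608/421) = 1 + 421/5608 = 6029/5608
11 + 1/(6029/5608) = 11 + 5608/6029 = 71927/6029

71927/6029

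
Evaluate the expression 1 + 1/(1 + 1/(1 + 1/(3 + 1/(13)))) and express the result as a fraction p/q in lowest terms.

146/93

Build up convergents one term at a time:
a_0 = 1: 1/1
a_1 = 1: 2/1
a_2 = 1: 3/2
a_3 = 3: 11/7
a_4 = 13: 146/93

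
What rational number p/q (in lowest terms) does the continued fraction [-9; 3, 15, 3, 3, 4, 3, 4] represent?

-243707/28097

Start with 4.
3 + 1/(4/1) = 3 + 1/4 = 13/4
4 + 1/(13/4) = 4 + 4/13 = 56/13
3 + 1/(56/13) = 3 + 13/56 = 181/56
3 + 1/(181/56) = 3 + 56/181 = 599/181
15 + 1/(599/181) = 15 + 181/599 = 9166/599
3 + 1/(9166/599) = 3 + 599/9166 = 28097/9166
-9 + 1/(28097/9166) = -9 + 9166/28097 = -243707/28097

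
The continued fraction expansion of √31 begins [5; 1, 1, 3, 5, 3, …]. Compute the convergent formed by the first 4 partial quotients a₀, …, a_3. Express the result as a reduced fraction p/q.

39/7

Compute successive convergents:
a_0 = 5: 5/1
a_1 = 1: 6/1
a_2 = 1: 11/2
a_3 = 3: 39/7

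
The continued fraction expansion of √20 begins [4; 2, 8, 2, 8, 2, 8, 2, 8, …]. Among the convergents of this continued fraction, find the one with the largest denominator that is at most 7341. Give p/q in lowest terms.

24476/5473

List convergents until the denominator exceeds the bound:
a_0 = 4: 4/1  (≤ bound)
a_1 = 2: 9/2  (≤ bound)
a_2 = 8: 76/17  (≤ bound)
a_3 = 2: 161/36  (≤ bound)
a_4 = 8: 1364/305  (≤ bound)
a_5 = 2: 2889/646  (≤ bound)
a_6 = 8: 24476/5473  (≤ bound)
a_7 = 2: 51841/11592  (> 7341, stop)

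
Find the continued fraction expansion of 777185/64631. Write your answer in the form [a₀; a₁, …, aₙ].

[12; 40, 14, 1, 1, 7, 2, 3]

⌊777185/64631⌋ = 12, remainder 1613
⌊64631/1613⌋ = 40, remainder 111
⌊1613/111⌋ = 14, remainder 59
⌊111/59⌋ = 1, remainder 52
⌊59/52⌋ = 1, remainder 7
⌊52/7⌋ = 7, remainder 3
⌊7/3⌋ = 2, remainder 1
⌊3/1⌋ = 3, remainder 0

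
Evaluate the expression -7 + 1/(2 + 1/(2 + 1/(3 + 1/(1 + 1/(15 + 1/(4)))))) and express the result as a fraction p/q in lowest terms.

Start with 4.
15 + 1/(4/1) = 15 + 1/4 = 61/4
1 + 1/(61/4) = 1 + 4/61 = 65/61
3 + 1/(65/61) = 3 + 61/65 = 256/65
2 + 1/(256/65) = 2 + 65/256 = 577/256
2 + 1/(577/256) = 2 + 256/577 = 1410/577
-7 + 1/(1410/577) = -7 + 577/1410 = -9293/1410

-9293/1410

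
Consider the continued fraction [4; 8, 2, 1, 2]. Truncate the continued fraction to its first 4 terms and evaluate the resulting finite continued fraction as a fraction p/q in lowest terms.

Starting at the tail and folding back:
Start with 1.
2 + 1/(1/1) = 2 + 1/1 = 3/1
8 + 1/(3/1) = 8 + 1/3 = 25/3
4 + 1/(25/3) = 4 + 3/25 = 103/25

103/25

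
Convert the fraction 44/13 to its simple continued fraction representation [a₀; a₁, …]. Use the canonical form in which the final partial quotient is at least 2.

⌊44/13⌋ = 3, remainder 5
⌊13/5⌋ = 2, remainder 3
⌊5/3⌋ = 1, remainder 2
⌊3/2⌋ = 1, remainder 1
⌊2/1⌋ = 2, remainder 0

[3; 2, 1, 1, 2]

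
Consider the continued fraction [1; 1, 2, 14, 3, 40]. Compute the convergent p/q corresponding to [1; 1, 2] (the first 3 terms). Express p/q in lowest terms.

5/3

Compute successive convergents:
a_0 = 1: 1/1
a_1 = 1: 2/1
a_2 = 2: 5/3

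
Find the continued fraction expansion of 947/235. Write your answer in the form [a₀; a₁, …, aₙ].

Repeatedly divide and take the remainder:
947 = 4·235 + 7, so a_0 = 4
235 = 33·7 + 4, so a_1 = 33
7 = 1·4 + 3, so a_2 = 1
4 = 1·3 + 1, so a_3 = 1
3 = 3·1 + 0, so a_4 = 3

[4; 33, 1, 1, 3]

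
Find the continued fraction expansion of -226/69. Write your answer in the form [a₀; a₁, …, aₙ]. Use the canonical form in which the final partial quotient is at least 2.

[-4; 1, 2, 1, 1, 1, 2, 2]

-226 ÷ 69 → quotient -4, remainder 50
69 ÷ 50 → quotient 1, remainder 19
50 ÷ 19 → quotient 2, remainder 12
19 ÷ 12 → quotient 1, remainder 7
12 ÷ 7 → quotient 1, remainder 5
7 ÷ 5 → quotient 1, remainder 2
5 ÷ 2 → quotient 2, remainder 1
2 ÷ 1 → quotient 2, remainder 0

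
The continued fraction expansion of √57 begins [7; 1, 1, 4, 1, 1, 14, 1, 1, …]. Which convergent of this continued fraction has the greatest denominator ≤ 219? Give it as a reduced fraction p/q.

a_0 = 7: 7/1  (≤ bound)
a_1 = 1: 8/1  (≤ bound)
a_2 = 1: 15/2  (≤ bound)
a_3 = 4: 68/9  (≤ bound)
a_4 = 1: 83/11  (≤ bound)
a_5 = 1: 151/20  (≤ bound)
a_6 = 14: 2197/291  (> 219, stop)

151/20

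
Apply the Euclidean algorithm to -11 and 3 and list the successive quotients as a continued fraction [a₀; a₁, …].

[-4; 3]

Apply division with remainder until the remainder is 0:
-11 = -4·3 + 1, so a_0 = -4
3 = 3·1 + 0, so a_1 = 3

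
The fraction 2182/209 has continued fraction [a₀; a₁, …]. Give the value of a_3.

1

Repeatedly divide and take the remainder:
⌊2182/209⌋ = 10, remainder 92
⌊209/92⌋ = 2, remainder 25
⌊92/25⌋ = 3, remainder 17
⌊25/17⌋ = 1, remainder 8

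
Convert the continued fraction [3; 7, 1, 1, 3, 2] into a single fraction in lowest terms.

Start with 2.
3 + 1/(2/1) = 3 + 1/2 = 7/2
1 + 1/(7/2) = 1 + 2/7 = 9/7
1 + 1/(9/7) = 1 + 7/9 = 16/9
7 + 1/(16/9) = 7 + 9/16 = 121/16
3 + 1/(121/16) = 3 + 16/121 = 379/121

379/121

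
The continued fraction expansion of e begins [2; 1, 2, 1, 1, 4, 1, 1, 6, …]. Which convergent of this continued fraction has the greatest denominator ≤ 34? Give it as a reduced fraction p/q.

87/32

a_0 = 2: 2/1  (≤ bound)
a_1 = 1: 3/1  (≤ bound)
a_2 = 2: 8/3  (≤ bound)
a_3 = 1: 11/4  (≤ bound)
a_4 = 1: 19/7  (≤ bound)
a_5 = 4: 87/32  (≤ bound)
a_6 = 1: 106/39  (> 34, stop)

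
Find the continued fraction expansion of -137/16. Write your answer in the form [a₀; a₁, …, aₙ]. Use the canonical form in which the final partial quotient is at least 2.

[-9; 2, 3, 2]

-137 ÷ 16 → quotient -9, remainder 7
16 ÷ 7 → quotient 2, remainder 2
7 ÷ 2 → quotient 3, remainder 1
2 ÷ 1 → quotient 2, remainder 0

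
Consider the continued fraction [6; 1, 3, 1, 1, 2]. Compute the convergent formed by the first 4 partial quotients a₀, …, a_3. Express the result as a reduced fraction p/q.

34/5

Start with 1.
3 + 1/(1/1) = 3 + 1/1 = 4/1
1 + 1/(4/1) = 1 + 1/4 = 5/4
6 + 1/(5/4) = 6 + 4/5 = 34/5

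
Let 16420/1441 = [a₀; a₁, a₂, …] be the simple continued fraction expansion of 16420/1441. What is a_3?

1

Run the Euclidean algorithm, recording each quotient:
16420 ÷ 1441 → quotient 11, remainder 569
1441 ÷ 569 → quotient 2, remainder 303
569 ÷ 303 → quotient 1, remainder 266
303 ÷ 266 → quotient 1, remainder 37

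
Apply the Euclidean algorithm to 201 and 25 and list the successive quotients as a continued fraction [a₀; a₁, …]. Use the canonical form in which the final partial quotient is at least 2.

[8; 25]

⌊201/25⌋ = 8, remainder 1
⌊25/1⌋ = 25, remainder 0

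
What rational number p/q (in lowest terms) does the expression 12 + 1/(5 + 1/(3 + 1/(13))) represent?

Work from the innermost term outward:
Start with 13.
3 + 1/(13/1) = 3 + 1/13 = 40/13
5 + 1/(40/13) = 5 + 13/40 = 213/40
12 + 1/(213/40) = 12 + 40/213 = 2596/213

2596/213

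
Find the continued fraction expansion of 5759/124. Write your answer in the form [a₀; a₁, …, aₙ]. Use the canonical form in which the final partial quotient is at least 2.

5759 = 46·124 + 55, so a_0 = 46
124 = 2·55 + 14, so a_1 = 2
55 = 3·14 + 13, so a_2 = 3
14 = 1·13 + 1, so a_3 = 1
13 = 13·1 + 0, so a_4 = 13

[46; 2, 3, 1, 13]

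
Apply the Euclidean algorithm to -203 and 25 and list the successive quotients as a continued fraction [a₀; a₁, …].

Run the Euclidean algorithm, recording each quotient:
-203 = -9·25 + 22, so a_0 = -9
25 = 1·22 + 3, so a_1 = 1
22 = 7·3 + 1, so a_2 = 7
3 = 3·1 + 0, so a_3 = 3

[-9; 1, 7, 3]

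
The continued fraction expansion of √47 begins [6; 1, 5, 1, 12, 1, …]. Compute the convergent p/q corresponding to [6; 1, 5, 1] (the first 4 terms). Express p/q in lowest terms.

a_0 = 6: 6/1
a_1 = 1: 7/1
a_2 = 5: 41/6
a_3 = 1: 48/7

48/7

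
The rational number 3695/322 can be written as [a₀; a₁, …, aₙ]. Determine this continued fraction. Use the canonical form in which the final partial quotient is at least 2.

[11; 2, 9, 1, 1, 3, 2]

3695 = 11·322 + 153, so a_0 = 11
322 = 2·153 + 16, so a_1 = 2
153 = 9·16 + 9, so a_2 = 9
16 = 1·9 + 7, so a_3 = 1
9 = 1·7 + 2, so a_4 = 1
7 = 3·2 + 1, so a_5 = 3
2 = 2·1 + 0, so a_6 = 2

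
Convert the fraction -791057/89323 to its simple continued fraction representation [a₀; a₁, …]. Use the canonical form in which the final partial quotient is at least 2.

⌊-791057/89323⌋ = -9, remainder 12850
⌊89323/12850⌋ = 6, remainder 12223
⌊12850/12223⌋ = 1, remainder 627
⌊12223/627⌋ = 19, remainder 310
⌊627/310⌋ = 2, remainder 7
⌊310/7⌋ = 44, remainder 2
⌊7/2⌋ = 3, remainder 1
⌊2/1⌋ = 2, remainder 0

[-9; 6, 1, 19, 2, 44, 3, 2]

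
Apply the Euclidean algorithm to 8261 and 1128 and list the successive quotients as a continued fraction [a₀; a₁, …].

Repeatedly divide and take the remainder:
8261 ÷ 1128 → quotient 7, remainder 365
1128 ÷ 365 → quotient 3, remainder 33
365 ÷ 33 → quotient 11, remainder 2
33 ÷ 2 → quotient 16, remainder 1
2 ÷ 1 → quotient 2, remainder 0

[7; 3, 11, 16, 2]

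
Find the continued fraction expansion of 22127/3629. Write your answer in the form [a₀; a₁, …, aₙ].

[6; 10, 3, 1, 1, 3, 3, 4]

Apply division with remainder until the remainder is 0:
22127 = 6·3629 + 353, so a_0 = 6
3629 = 10·353 + 99, so a_1 = 10
353 = 3·99 + 56, so a_2 = 3
99 = 1·56 + 43, so a_3 = 1
56 = 1·43 + 13, so a_4 = 1
43 = 3·13 + 4, so a_5 = 3
13 = 3·4 + 1, so a_6 = 3
4 = 4·1 + 0, so a_7 = 4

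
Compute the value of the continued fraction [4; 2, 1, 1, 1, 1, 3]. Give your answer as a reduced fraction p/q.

206/47

Start with 3.
1 + 1/(3/1) = 1 + 1/3 = 4/3
1 + 1/(4/3) = 1 + 3/4 = 7/4
1 + 1/(7/4) = 1 + 4/7 = 11/7
1 + 1/(11/7) = 1 + 7/11 = 18/11
2 + 1/(18/11) = 2 + 11/18 = 47/18
4 + 1/(47/18) = 4 + 18/47 = 206/47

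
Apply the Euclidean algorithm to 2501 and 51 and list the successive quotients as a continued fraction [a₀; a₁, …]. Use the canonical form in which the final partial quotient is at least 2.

2501 ÷ 51 → quotient 49, remainder 2
51 ÷ 2 → quotient 25, remainder 1
2 ÷ 1 → quotient 2, remainder 0

[49; 25, 2]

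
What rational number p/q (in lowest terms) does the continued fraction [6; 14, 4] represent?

a_0 = 6: 6/1
a_1 = 14: 85/14
a_2 = 4: 346/57

346/57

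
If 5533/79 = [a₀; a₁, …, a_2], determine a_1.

Run the Euclidean algorithm, recording each quotient:
⌊5533/79⌋ = 70, remainder 3
⌊79/3⌋ = 26, remainder 1

26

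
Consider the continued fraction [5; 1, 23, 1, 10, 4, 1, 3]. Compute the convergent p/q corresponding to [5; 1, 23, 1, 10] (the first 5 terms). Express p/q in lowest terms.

1633/274

a_0 = 5: 5/1
a_1 = 1: 6/1
a_2 = 23: 143/24
a_3 = 1: 149/25
a_4 = 10: 1633/274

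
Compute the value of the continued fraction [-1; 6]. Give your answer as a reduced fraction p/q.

-5/6

a_0 = -1: -1/1
a_1 = 6: -5/6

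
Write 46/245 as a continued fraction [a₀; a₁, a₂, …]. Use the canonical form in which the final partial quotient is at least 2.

[0; 5, 3, 15]

46 ÷ 245 → quotient 0, remainder 46
245 ÷ 46 → quotient 5, remainder 15
46 ÷ 15 → quotient 3, remainder 1
15 ÷ 1 → quotient 15, remainder 0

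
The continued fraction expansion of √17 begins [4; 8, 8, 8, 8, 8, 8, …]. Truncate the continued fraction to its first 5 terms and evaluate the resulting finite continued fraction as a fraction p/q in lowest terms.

17684/4289

Start with 8.
8 + 1/(8/1) = 8 + 1/8 = 65/8
8 + 1/(65/8) = 8 + 8/65 = 528/65
8 + 1/(528/65) = 8 + 65/528 = 4289/528
4 + 1/(4289/528) = 4 + 528/4289 = 17684/4289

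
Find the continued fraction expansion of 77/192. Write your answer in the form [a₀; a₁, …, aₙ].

77 ÷ 192 → quotient 0, remainder 77
192 ÷ 77 → quotient 2, remainder 38
77 ÷ 38 → quotient 2, remainder 1
38 ÷ 1 → quotient 38, remainder 0

[0; 2, 2, 38]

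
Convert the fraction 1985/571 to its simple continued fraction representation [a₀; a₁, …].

⌊1985/571⌋ = 3, remainder 272
⌊571/272⌋ = 2, remainder 27
⌊272/27⌋ = 10, remainder 2
⌊27/2⌋ = 13, remainder 1
⌊2/1⌋ = 2, remainder 0

[3; 2, 10, 13, 2]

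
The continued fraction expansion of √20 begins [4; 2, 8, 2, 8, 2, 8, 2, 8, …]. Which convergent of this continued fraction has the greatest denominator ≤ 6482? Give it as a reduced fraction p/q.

24476/5473

List convergents until the denominator exceeds the bound:
a_0 = 4: 4/1  (≤ bound)
a_1 = 2: 9/2  (≤ bound)
a_2 = 8: 76/17  (≤ bound)
a_3 = 2: 161/36  (≤ bound)
a_4 = 8: 1364/305  (≤ bound)
a_5 = 2: 2889/646  (≤ bound)
a_6 = 8: 24476/5473  (≤ bound)
a_7 = 2: 51841/11592  (> 6482, stop)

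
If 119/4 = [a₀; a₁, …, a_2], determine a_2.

Run the Euclidean algorithm, recording each quotient:
119 = 29·4 + 3, so a_0 = 29
4 = 1·3 + 1, so a_1 = 1
3 = 3·1 + 0, so a_2 = 3

3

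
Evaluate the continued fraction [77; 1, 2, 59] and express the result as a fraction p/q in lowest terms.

Start with 59.
2 + 1/(59/1) = 2 + 1/59 = 119/59
1 + 1/(119/59) = 1 + 59/119 = 178/119
77 + 1/(178/119) = 77 + 119/178 = 13825/178

13825/178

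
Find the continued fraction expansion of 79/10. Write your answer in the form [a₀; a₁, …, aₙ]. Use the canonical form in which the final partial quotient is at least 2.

79 ÷ 10 → quotient 7, remainder 9
10 ÷ 9 → quotient 1, remainder 1
9 ÷ 1 → quotient 9, remainder 0

[7; 1, 9]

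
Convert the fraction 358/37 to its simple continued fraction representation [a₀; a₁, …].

[9; 1, 2, 12]

358 ÷ 37 → quotient 9, remainder 25
37 ÷ 25 → quotient 1, remainder 12
25 ÷ 12 → quotient 2, remainder 1
12 ÷ 1 → quotient 12, remainder 0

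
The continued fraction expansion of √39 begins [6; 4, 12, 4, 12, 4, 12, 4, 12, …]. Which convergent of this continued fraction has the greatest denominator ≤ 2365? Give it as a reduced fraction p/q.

1249/200

a_0 = 6: 6/1  (≤ bound)
a_1 = 4: 25/4  (≤ bound)
a_2 = 12: 306/49  (≤ bound)
a_3 = 4: 1249/200  (≤ bound)
a_4 = 12: 15294/2449  (> 2365, stop)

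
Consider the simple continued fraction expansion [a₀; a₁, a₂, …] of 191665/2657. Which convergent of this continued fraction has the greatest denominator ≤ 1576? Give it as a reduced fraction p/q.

13273/184

a_0 = 72: 72/1  (≤ bound)
a_1 = 7: 505/7  (≤ bound)
a_2 = 2: 1082/15  (≤ bound)
a_3 = 1: 1587/22  (≤ bound)
a_4 = 3: 5843/81  (≤ bound)
a_5 = 2: 13273/184  (≤ bound)
a_6 = 14: 191665/2657  (> 1576, stop)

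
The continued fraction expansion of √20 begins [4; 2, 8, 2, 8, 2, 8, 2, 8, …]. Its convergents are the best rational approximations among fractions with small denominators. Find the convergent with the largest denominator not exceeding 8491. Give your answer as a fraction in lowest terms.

List convergents until the denominator exceeds the bound:
a_0 = 4: 4/1  (≤ bound)
a_1 = 2: 9/2  (≤ bound)
a_2 = 8: 76/17  (≤ bound)
a_3 = 2: 161/36  (≤ bound)
a_4 = 8: 1364/305  (≤ bound)
a_5 = 2: 2889/646  (≤ bound)
a_6 = 8: 24476/5473  (≤ bound)
a_7 = 2: 51841/11592  (> 8491, stop)

24476/5473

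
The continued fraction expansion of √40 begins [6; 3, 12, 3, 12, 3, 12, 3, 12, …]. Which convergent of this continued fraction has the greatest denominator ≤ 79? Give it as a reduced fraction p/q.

234/37

a_0 = 6: 6/1  (≤ bound)
a_1 = 3: 19/3  (≤ bound)
a_2 = 12: 234/37  (≤ bound)
a_3 = 3: 721/114  (> 79, stop)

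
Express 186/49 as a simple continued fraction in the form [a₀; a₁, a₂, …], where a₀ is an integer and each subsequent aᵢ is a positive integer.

Run the Euclidean algorithm, recording each quotient:
186 ÷ 49 → quotient 3, remainder 39
49 ÷ 39 → quotient 1, remainder 10
39 ÷ 10 → quotient 3, remainder 9
10 ÷ 9 → quotient 1, remainder 1
9 ÷ 1 → quotient 9, remainder 0

[3; 1, 3, 1, 9]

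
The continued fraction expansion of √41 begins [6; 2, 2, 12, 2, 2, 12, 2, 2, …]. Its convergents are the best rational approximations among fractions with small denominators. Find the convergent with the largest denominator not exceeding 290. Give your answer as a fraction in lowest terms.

a_0 = 6: 6/1  (≤ bound)
a_1 = 2: 13/2  (≤ bound)
a_2 = 2: 32/5  (≤ bound)
a_3 = 12: 397/62  (≤ bound)
a_4 = 2: 826/129  (≤ bound)
a_5 = 2: 2049/320  (> 290, stop)

826/129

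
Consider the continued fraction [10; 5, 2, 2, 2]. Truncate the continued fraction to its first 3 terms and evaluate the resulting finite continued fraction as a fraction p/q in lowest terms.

Work from the innermost term outward:
Start with 2.
5 + 1/(2/1) = 5 + 1/2 = 11/2
10 + 1/(11/2) = 10 + 2/11 = 112/11

112/11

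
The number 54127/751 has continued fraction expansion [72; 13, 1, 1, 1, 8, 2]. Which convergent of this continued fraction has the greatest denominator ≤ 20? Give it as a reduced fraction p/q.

List convergents until the denominator exceeds the bound:
a_0 = 72: 72/1  (≤ bound)
a_1 = 13: 937/13  (≤ bound)
a_2 = 1: 1009/14  (≤ bound)
a_3 = 1: 1946/27  (> 20, stop)

1009/14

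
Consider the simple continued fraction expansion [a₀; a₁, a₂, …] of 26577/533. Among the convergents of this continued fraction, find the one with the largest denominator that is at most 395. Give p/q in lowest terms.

List convergents until the denominator exceeds the bound:
a_0 = 49: 49/1  (≤ bound)
a_1 = 1: 50/1  (≤ bound)
a_2 = 6: 349/7  (≤ bound)
a_3 = 3: 1097/22  (≤ bound)
a_4 = 3: 3640/73  (≤ bound)
a_5 = 7: 26577/533  (> 395, stop)

3640/73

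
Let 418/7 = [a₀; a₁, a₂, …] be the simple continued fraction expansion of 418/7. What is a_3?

⌊418/7⌋ = 59, remainder 5
⌊7/5⌋ = 1, remainder 2
⌊5/2⌋ = 2, remainder 1
⌊2/1⌋ = 2, remainder 0

2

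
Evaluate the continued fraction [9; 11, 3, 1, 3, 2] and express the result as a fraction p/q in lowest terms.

Build up convergents one term at a time:
a_0 = 9: 9/1
a_1 = 11: 100/11
a_2 = 3: 309/34
a_3 = 1: 409/45
a_4 = 3: 1536/169
a_5 = 2: 3481/383

3481/383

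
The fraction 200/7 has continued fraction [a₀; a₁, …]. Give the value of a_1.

200 ÷ 7 → quotient 28, remainder 4
7 ÷ 4 → quotient 1, remainder 3

1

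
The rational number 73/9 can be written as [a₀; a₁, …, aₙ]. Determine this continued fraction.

[8; 9]

73 = 8·9 + 1, so a_0 = 8
9 = 9·1 + 0, so a_1 = 9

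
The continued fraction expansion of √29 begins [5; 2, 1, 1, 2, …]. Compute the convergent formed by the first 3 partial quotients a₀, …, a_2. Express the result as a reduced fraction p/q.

Start with 1.
2 + 1/(1/1) = 2 + 1/1 = 3/1
5 + 1/(3/1) = 5 + 1/3 = 16/3

16/3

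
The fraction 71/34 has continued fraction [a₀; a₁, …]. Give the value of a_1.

11

⌊71/34⌋ = 2, remainder 3
⌊34/3⌋ = 11, remainder 1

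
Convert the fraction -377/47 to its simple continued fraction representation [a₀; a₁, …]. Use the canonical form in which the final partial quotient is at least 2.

[-9; 1, 46]

⌊-377/47⌋ = -9, remainder 46
⌊47/46⌋ = 1, remainder 1
⌊46/1⌋ = 46, remainder 0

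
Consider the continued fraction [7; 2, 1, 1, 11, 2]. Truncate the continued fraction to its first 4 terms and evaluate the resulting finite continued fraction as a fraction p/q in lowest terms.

37/5

Compute successive convergents:
a_0 = 7: 7/1
a_1 = 2: 15/2
a_2 = 1: 22/3
a_3 = 1: 37/5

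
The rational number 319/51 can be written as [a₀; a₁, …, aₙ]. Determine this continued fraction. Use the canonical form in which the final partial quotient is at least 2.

319 ÷ 51 → quotient 6, remainder 13
51 ÷ 13 → quotient 3, remainder 12
13 ÷ 12 → quotient 1, remainder 1
12 ÷ 1 → quotient 12, remainder 0

[6; 3, 1, 12]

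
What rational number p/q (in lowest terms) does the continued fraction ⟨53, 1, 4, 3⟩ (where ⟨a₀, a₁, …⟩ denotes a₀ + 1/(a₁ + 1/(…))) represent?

a_0 = 53: 53/1
a_1 = 1: 54/1
a_2 = 4: 269/5
a_3 = 3: 861/16

861/16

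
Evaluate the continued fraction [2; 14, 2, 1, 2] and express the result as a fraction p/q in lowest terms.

238/115

Start with 2.
1 + 1/(2/1) = 1 + 1/2 = 3/2
2 + 1/(3/2) = 2 + 2/3 = 8/3
14 + 1/(8/3) = 14 + 3/8 = 115/8
2 + 1/(115/8) = 2 + 8/115 = 238/115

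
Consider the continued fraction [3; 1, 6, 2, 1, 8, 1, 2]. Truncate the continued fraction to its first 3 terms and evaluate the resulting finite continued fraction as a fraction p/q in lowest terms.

Start with 6.
1 + 1/(6/1) = 1 + 1/6 = 7/6
3 + 1/(7/6) = 3 + 6/7 = 27/7

27/7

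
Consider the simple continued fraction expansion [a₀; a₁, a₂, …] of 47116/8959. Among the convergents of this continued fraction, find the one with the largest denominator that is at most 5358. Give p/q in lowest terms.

15367/2922

a_0 = 5: 5/1  (≤ bound)
a_1 = 3: 16/3  (≤ bound)
a_2 = 1: 21/4  (≤ bound)
a_3 = 6: 142/27  (≤ bound)
a_4 = 7: 1015/193  (≤ bound)
a_5 = 15: 15367/2922  (≤ bound)
a_6 = 3: 47116/8959  (> 5358, stop)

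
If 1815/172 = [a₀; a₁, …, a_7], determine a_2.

1

⌊1815/172⌋ = 10, remainder 95
⌊172/95⌋ = 1, remainder 77
⌊95/77⌋ = 1, remainder 18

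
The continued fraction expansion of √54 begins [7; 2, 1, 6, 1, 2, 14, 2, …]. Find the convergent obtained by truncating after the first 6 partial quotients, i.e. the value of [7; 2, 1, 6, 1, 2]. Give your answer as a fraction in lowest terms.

485/66

a_0 = 7: 7/1
a_1 = 2: 15/2
a_2 = 1: 22/3
a_3 = 6: 147/20
a_4 = 1: 169/23
a_5 = 2: 485/66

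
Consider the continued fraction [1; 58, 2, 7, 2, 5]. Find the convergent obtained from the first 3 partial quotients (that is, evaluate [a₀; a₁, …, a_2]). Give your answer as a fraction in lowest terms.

119/117

Start with 2.
58 + 1/(2/1) = 58 + 1/2 = 117/2
1 + 1/(117/2) = 1 + 2/117 = 119/117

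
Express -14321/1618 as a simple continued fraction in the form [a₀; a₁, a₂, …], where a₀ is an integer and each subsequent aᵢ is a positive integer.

⌊-14321/1618⌋ = -9, remainder 241
⌊1618/241⌋ = 6, remainder 172
⌊241/172⌋ = 1, remainder 69
⌊172/69⌋ = 2, remainder 34
⌊69/34⌋ = 2, remainder 1
⌊34/1⌋ = 34, remainder 0

[-9; 6, 1, 2, 2, 34]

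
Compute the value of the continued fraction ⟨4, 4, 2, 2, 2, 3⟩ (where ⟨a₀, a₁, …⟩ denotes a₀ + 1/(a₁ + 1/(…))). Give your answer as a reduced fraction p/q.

765/181

a_0 = 4: 4/1
a_1 = 4: 17/4
a_2 = 2: 38/9
a_3 = 2: 93/22
a_4 = 2: 224/53
a_5 = 3: 765/181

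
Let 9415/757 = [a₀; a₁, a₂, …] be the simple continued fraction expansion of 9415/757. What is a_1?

9415 = 12·757 + 331, so a_0 = 12
757 = 2·331 + 95, so a_1 = 2

2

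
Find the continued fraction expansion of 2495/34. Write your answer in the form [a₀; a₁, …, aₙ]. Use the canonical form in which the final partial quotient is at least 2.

[73; 2, 1, 1, 1, 1, 2]

2495 = 73·34 + 13, so a_0 = 73
34 = 2·13 + 8, so a_1 = 2
13 = 1·8 + 5, so a_2 = 1
8 = 1·5 + 3, so a_3 = 1
5 = 1·3 + 2, so a_4 = 1
3 = 1·2 + 1, so a_5 = 1
2 = 2·1 + 0, so a_6 = 2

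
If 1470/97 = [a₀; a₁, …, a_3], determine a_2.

Apply division with remainder until the remainder is 0:
1470 ÷ 97 → quotient 15, remainder 15
97 ÷ 15 → quotient 6, remainder 7
15 ÷ 7 → quotient 2, remainder 1

2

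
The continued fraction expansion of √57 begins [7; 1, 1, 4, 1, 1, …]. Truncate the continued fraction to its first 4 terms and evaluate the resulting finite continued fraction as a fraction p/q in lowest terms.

68/9

Starting at the tail and folding back:
Start with 4.
1 + 1/(4/1) = 1 + 1/4 = 5/4
1 + 1/(5/4) = 1 + 4/5 = 9/5
7 + 1/(9/5) = 7 + 5/9 = 68/9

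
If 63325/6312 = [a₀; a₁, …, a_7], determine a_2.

Repeatedly divide and take the remainder:
63325 ÷ 6312 → quotient 10, remainder 205
6312 ÷ 205 → quotient 30, remainder 162
205 ÷ 162 → quotient 1, remainder 43

1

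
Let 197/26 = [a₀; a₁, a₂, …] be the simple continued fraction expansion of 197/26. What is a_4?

1

Repeatedly divide and take the remainder:
⌊197/26⌋ = 7, remainder 15
⌊26/15⌋ = 1, remainder 11
⌊15/11⌋ = 1, remainder 4
⌊11/4⌋ = 2, remainder 3
⌊4/3⌋ = 1, remainder 1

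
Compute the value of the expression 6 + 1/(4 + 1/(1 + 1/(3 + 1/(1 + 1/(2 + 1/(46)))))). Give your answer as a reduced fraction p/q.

a_0 = 6: 6/1
a_1 = 4: 25/4
a_2 = 1: 31/5
a_3 = 3: 118/19
a_4 = 1: 149/24
a_5 = 2: 416/67
a_6 = 46: 19285/3106

19285/3106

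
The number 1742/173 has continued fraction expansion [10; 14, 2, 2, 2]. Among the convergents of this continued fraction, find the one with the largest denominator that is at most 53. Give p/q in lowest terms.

a_0 = 10: 10/1  (≤ bound)
a_1 = 14: 141/14  (≤ bound)
a_2 = 2: 292/29  (≤ bound)
a_3 = 2: 725/72  (> 53, stop)

292/29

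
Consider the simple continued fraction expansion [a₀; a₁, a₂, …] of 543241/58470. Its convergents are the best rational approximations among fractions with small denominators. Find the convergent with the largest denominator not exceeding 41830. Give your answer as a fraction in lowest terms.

List convergents until the denominator exceeds the bound:
a_0 = 9: 9/1  (≤ bound)
a_1 = 3: 28/3  (≤ bound)
a_2 = 2: 65/7  (≤ bound)
a_3 = 3: 223/24  (≤ bound)
a_4 = 2: 511/55  (≤ bound)
a_5 = 12: 6355/684  (≤ bound)
a_6 = 14: 89481/9631  (≤ bound)
a_7 = 6: 543241/58470  (> 41830, stop)

89481/9631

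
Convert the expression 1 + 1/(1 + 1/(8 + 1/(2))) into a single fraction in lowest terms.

36/19

Use the convergent recurrence hₖ = aₖ·hₖ₋₁ + hₖ₋₂ (and likewise for the denominators kₖ):
a_0 = 1: 1/1
a_1 = 1: 2/1
a_2 = 8: 17/9
a_3 = 2: 36/19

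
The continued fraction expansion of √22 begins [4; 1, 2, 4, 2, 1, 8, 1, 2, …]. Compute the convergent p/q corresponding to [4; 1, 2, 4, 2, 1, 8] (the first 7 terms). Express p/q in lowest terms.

a_0 = 4: 4/1
a_1 = 1: 5/1
a_2 = 2: 14/3
a_3 = 4: 61/13
a_4 = 2: 136/29
a_5 = 1: 197/42
a_6 = 8: 1712/365

1712/365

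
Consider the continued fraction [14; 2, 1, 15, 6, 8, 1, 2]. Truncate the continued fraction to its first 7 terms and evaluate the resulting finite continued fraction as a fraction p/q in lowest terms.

a_0 = 14: 14/1
a_1 = 2: 29/2
a_2 = 1: 43/3
a_3 = 15: 674/47
a_4 = 6: 4087/285
a_5 = 8: 33370/2327
a_6 = 1: 37457/2612

37457/2612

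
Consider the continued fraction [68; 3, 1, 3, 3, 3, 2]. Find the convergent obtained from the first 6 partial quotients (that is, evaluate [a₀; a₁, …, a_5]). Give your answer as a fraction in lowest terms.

Compute successive convergents:
a_0 = 68: 68/1
a_1 = 3: 205/3
a_2 = 1: 273/4
a_3 = 3: 1024/15
a_4 = 3: 3345/49
a_5 = 3: 11059/162

11059/162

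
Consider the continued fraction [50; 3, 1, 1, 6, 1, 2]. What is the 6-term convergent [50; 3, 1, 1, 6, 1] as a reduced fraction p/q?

Collapse the nested fraction from the inside out:
Start with 1.
6 + 1/(1/1) = 6 + 1/1 = 7/1
1 + 1/(7/1) = 1 + 1/7 = 8/7
1 + 1/(8/7) = 1 + 7/8 = 15/8
3 + 1/(15/8) = 3 + 8/15 = 53/15
50 + 1/(53/15) = 50 + 15/53 = 2665/53

2665/53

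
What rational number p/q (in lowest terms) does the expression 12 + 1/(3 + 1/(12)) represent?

Compute successive convergents:
a_0 = 12: 12/1
a_1 = 3: 37/3
a_2 = 12: 456/37

456/37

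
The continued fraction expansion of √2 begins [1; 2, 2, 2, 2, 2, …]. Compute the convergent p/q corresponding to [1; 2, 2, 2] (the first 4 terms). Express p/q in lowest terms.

Starting at the tail and folding back:
Start with 2.
2 + 1/(2/1) = 2 + 1/2 = 5/2
2 + 1/(5/2) = 2 + 2/5 = 12/5
1 + 1/(12/5) = 1 + 5/12 = 17/12

17/12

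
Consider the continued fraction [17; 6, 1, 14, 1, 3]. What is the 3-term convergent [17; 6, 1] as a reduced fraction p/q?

Starting at the tail and folding back:
Start with 1.
6 + 1/(1/1) = 6 + 1/1 = 7/1
17 + 1/(7/1) = 17 + 1/7 = 120/7

120/7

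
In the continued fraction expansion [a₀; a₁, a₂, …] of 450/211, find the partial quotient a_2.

⌊450/211⌋ = 2, remainder 28
⌊211/28⌋ = 7, remainder 15
⌊28/15⌋ = 1, remainder 13

1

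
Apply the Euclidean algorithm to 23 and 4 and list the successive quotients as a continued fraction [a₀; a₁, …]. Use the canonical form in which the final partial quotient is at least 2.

Run the Euclidean algorithm, recording each quotient:
23 ÷ 4 → quotient 5, remainder 3
4 ÷ 3 → quotient 1, remainder 1
3 ÷ 1 → quotient 3, remainder 0

[5; 1, 3]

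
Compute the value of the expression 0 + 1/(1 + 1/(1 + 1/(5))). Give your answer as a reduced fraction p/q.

6/11

Collapse the nested fraction from the inside out:
Start with 5.
1 + 1/(5/1) = 1 + 1/5 = 6/5
1 + 1/(6/5) = 1 + 5/6 = 11/6
0 + 1/(11/6) = 0 + 6/11 = 6/11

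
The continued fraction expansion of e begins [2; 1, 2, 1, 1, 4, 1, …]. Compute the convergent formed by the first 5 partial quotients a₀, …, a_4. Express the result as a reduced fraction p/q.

19/7

Build up convergents one term at a time:
a_0 = 2: 2/1
a_1 = 1: 3/1
a_2 = 2: 8/3
a_3 = 1: 11/4
a_4 = 1: 19/7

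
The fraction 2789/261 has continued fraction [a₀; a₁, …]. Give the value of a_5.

2789 ÷ 261 → quotient 10, remainder 179
261 ÷ 179 → quotient 1, remainder 82
179 ÷ 82 → quotient 2, remainder 15
82 ÷ 15 → quotient 5, remainder 7
15 ÷ 7 → quotient 2, remainder 1
7 ÷ 1 → quotient 7, remainder 0

7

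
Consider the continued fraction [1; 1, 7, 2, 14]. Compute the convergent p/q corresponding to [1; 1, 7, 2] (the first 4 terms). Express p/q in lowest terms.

32/17

Start with 2.
7 + 1/(2/1) = 7 + 1/2 = 15/2
1 + 1/(15/2) = 1 + 2/15 = 17/15
1 + 1/(17/15) = 1 + 15/17 = 32/17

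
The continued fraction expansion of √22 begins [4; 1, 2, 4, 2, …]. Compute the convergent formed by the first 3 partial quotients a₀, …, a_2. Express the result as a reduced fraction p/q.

Compute successive convergents:
a_0 = 4: 4/1
a_1 = 1: 5/1
a_2 = 2: 14/3

14/3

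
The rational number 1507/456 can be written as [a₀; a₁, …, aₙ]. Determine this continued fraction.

[3; 3, 3, 1, 1, 3, 2, 2]

Apply division with remainder until the remainder is 0:
1507 ÷ 456 → quotient 3, remainder 139
456 ÷ 139 → quotient 3, remainder 39
139 ÷ 39 → quotient 3, remainder 22
39 ÷ 22 → quotient 1, remainder 17
22 ÷ 17 → quotient 1, remainder 5
17 ÷ 5 → quotient 3, remainder 2
5 ÷ 2 → quotient 2, remainder 1
2 ÷ 1 → quotient 2, remainder 0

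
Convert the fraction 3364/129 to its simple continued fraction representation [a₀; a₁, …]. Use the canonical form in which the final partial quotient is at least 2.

[26; 12, 1, 9]

3364 ÷ 129 → quotient 26, remainder 10
129 ÷ 10 → quotient 12, remainder 9
10 ÷ 9 → quotient 1, remainder 1
9 ÷ 1 → quotient 9, remainder 0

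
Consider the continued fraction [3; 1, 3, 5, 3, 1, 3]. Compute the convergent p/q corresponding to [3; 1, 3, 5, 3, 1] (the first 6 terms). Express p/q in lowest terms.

331/88

a_0 = 3: 3/1
a_1 = 1: 4/1
a_2 = 3: 15/4
a_3 = 5: 79/21
a_4 = 3: 252/67
a_5 = 1: 331/88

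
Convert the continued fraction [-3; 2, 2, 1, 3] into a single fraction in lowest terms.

-67/26

Build up convergents one term at a time:
a_0 = -3: -3/1
a_1 = 2: -5/2
a_2 = 2: -13/5
a_3 = 1: -18/7
a_4 = 3: -67/26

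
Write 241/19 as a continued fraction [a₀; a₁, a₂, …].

⌊241/19⌋ = 12, remainder 13
⌊19/13⌋ = 1, remainder 6
⌊13/6⌋ = 2, remainder 1
⌊6/1⌋ = 6, remainder 0

[12; 1, 2, 6]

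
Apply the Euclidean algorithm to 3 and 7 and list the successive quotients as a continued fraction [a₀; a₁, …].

Run the Euclidean algorithm, recording each quotient:
3 ÷ 7 → quotient 0, remainder 3
7 ÷ 3 → quotient 2, remainder 1
3 ÷ 1 → quotient 3, remainder 0

[0; 2, 3]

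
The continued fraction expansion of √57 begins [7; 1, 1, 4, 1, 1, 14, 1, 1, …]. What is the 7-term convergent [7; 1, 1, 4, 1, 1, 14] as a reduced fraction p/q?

Build up convergents one term at a time:
a_0 = 7: 7/1
a_1 = 1: 8/1
a_2 = 1: 15/2
a_3 = 4: 68/9
a_4 = 1: 83/11
a_5 = 1: 151/20
a_6 = 14: 2197/291

2197/291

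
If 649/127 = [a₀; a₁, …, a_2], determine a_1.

9

⌊649/127⌋ = 5, remainder 14
⌊127/14⌋ = 9, remainder 1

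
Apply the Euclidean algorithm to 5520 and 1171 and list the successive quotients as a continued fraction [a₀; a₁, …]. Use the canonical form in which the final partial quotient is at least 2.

5520 = 4·1171 + 836, so a_0 = 4
1171 = 1·836 + 335, so a_1 = 1
836 = 2·335 + 166, so a_2 = 2
335 = 2·166 + 3, so a_3 = 2
166 = 55·3 + 1, so a_4 = 55
3 = 3·1 + 0, so a_5 = 3

[4; 1, 2, 2, 55, 3]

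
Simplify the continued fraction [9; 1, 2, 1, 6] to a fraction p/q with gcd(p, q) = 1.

a_0 = 9: 9/1
a_1 = 1: 10/1
a_2 = 2: 29/3
a_3 = 1: 39/4
a_4 = 6: 263/27

263/27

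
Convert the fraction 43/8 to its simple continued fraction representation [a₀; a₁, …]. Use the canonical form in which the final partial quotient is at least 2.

43 = 5·8 + 3, so a_0 = 5
8 = 2·3 + 2, so a_1 = 2
3 = 1·2 + 1, so a_2 = 1
2 = 2·1 + 0, so a_3 = 2

[5; 2, 1, 2]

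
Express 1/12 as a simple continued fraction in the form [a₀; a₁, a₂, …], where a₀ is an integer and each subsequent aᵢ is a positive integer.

⌊1/12⌋ = 0, remainder 1
⌊12/1⌋ = 12, remainder 0

[0; 12]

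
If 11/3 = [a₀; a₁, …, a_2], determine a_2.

11 = 3·3 + 2, so a_0 = 3
3 = 1·2 + 1, so a_1 = 1
2 = 2·1 + 0, so a_2 = 2

2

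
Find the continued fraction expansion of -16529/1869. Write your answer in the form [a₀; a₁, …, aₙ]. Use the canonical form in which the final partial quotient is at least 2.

[-9; 6, 2, 2, 58]

Run the Euclidean algorithm, recording each quotient:
⌊-16529/1869⌋ = -9, remainder 292
⌊1869/292⌋ = 6, remainder 117
⌊292/117⌋ = 2, remainder 58
⌊117/58⌋ = 2, remainder 1
⌊58/1⌋ = 58, remainder 0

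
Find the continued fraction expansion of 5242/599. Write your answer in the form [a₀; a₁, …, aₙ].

[8; 1, 3, 49, 1, 2]

Repeatedly divide and take the remainder:
5242 ÷ 599 → quotient 8, remainder 450
599 ÷ 450 → quotient 1, remainder 149
450 ÷ 149 → quotient 3, remainder 3
149 ÷ 3 → quotient 49, remainder 2
3 ÷ 2 → quotient 1, remainder 1
2 ÷ 1 → quotient 2, remainder 0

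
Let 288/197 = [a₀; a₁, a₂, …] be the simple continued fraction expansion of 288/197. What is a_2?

6

⌊288/197⌋ = 1, remainder 91
⌊197/91⌋ = 2, remainder 15
⌊91/15⌋ = 6, remainder 1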